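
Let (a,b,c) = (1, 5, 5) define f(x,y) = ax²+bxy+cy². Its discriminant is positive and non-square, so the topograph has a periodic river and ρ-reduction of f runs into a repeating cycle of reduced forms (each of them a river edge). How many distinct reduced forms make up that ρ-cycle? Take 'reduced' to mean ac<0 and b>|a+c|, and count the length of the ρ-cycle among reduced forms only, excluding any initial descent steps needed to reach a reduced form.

D = 5, ⌊√D⌋ = 2
descent: ρ → (5,5,1)
descent: ρ → (1,1,-1)  [lands on river]
river: ρ → (-1,1,1)
ρ-cycle length = 2 (tail of 2 descent steps not counted)

2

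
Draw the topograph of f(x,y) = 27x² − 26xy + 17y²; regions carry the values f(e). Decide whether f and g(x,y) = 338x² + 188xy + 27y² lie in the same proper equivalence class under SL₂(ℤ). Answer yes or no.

D₁ = -1160, D₂ = -1160
f: flip: (27,-26,17)→(17,26,27)
f: translate: b→-8 (≡26 mod 34), so (17,26,27)→(17,-8,18)
f: reduced (well bottom): (17,-8,18) with a≤c, −a<b≤a
g: flip: (338,188,27)→(27,-188,338)
g: translate: b→-26 (≡-188 mod 54), so (27,-188,338)→(27,-26,17)
g: flip: (27,-26,17)→(17,26,27)
g: translate: b→-8 (≡26 mod 34), so (17,26,27)→(17,-8,18)
g: reduced (well bottom): (17,-8,18) with a≤c, −a<b≤a
reduced forms (17, -8, 18) vs (17, -8, 18) ⇒ equivalent

yes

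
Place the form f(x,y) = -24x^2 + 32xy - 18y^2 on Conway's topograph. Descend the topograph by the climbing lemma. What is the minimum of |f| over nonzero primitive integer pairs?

translate: b→16 (≡-32 mod 48), so (24,-32,18)→(24,16,10)
flip: (24,16,10)→(10,-16,24)
translate: b→4 (≡-16 mod 20), so (10,-16,24)→(10,4,18)
reduced (well bottom): (10,4,18) with a≤c, −a<b≤a
well minimum |f| = |-10| = 10 (negative-definite)

10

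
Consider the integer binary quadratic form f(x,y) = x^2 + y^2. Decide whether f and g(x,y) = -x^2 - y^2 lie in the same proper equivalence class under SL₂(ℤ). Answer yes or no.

D₁ = -4, D₂ = -4
f: reduced (well bottom): (1,0,1) with a≤c, −a<b≤a
g is negative-definite; reduce −g:
−g: reduced (well bottom): (1,0,1) with a≤c, −a<b≤a
flip sign back: reduced form of g is (-1,0,-1)
reduced forms (1, 0, 1) vs (-1, 0, -1) ⇒ inequivalent

no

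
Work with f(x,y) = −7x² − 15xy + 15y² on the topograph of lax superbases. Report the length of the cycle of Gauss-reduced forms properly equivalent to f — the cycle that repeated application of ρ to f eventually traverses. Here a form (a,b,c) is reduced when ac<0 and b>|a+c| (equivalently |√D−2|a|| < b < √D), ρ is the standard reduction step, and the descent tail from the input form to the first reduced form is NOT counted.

D = 645, ⌊√D⌋ = 25
descent: ρ → (15,15,-7)  [lands on river]
river: ρ → (-7,13,17)
river: ρ → (17,21,-3)
river: ρ → (-3,21,17)
river: ρ → (17,13,-7)
river: ρ → (-7,15,15)
ρ-cycle length = 6 (tail of 1 descent step not counted)

6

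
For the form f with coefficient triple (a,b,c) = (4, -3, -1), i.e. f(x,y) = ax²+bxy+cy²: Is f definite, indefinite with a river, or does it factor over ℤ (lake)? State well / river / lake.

D = b²−4ac = (-3)² − 4·4·(-1) = 25
D = 5² is a perfect square ⇒ form factors over ℤ ⇒ lakes

lake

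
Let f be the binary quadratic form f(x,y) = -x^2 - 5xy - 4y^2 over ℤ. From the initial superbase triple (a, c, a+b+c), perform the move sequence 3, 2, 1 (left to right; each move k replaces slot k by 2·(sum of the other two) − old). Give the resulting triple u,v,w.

start (-1,-4,-10) = (f(1,0),f(0,1),f(1,1))
replace slot 3: 2·((-1)+(-4)) − (-10) = 0 → (-1,-4,0)
replace slot 2: 2·((-1)+0) − (-4) = 2 → (-1,2,0)
replace slot 1: 2·(2+0) − (-1) = 5 → (5,2,0)

5,2,0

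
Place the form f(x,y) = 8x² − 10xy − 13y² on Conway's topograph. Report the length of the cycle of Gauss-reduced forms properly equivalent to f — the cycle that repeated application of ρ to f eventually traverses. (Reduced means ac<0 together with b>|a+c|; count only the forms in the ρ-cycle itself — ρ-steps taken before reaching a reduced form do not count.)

D = 516, ⌊√D⌋ = 22
descent: ρ → (-13,10,8)  [lands on river]
river: ρ → (8,22,-1)
river: ρ → (-1,22,8)
river: ρ → (8,10,-13)
river: ρ → (-13,16,5)
river: ρ → (5,14,-16)
river: ρ → (-16,18,3)
river: ρ → (3,18,-16)
river: ρ → (-16,14,5)
river: ρ → (5,16,-13)
ρ-cycle length = 10 (tail of 1 descent step not counted)

10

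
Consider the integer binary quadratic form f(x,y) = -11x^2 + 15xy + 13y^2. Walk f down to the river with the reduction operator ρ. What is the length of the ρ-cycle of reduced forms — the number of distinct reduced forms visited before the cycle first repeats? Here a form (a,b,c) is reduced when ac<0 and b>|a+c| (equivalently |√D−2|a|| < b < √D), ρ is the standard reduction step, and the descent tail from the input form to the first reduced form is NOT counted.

D = 797, ⌊√D⌋ = 28
river: ρ → (13,11,-13)
river: ρ → (-13,15,11)
river: ρ → (11,7,-17)
river: ρ → (-17,27,1)
river: ρ → (1,27,-17)
river: ρ → (-17,7,11)
river: ρ → (11,15,-13)
river: ρ → (-13,11,13)
river: ρ → (13,15,-11)
river: ρ → (-11,7,17)
river: ρ → (17,27,-1)
river: ρ → (-1,27,17)
river: ρ → (17,7,-11)
river: ρ → (-11,15,13)
ρ-cycle length = 14 (tail of 0 descent steps not counted)

14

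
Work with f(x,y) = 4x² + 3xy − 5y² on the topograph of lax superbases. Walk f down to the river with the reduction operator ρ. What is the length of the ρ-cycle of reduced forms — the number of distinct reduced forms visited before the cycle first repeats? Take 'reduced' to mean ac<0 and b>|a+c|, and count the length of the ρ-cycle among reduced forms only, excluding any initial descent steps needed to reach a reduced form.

D = 89, ⌊√D⌋ = 9
river: ρ → (-5,7,2)
river: ρ → (2,9,-1)
river: ρ → (-1,9,2)
river: ρ → (2,7,-5)
river: ρ → (-5,3,4)
river: ρ → (4,5,-4)
river: ρ → (-4,3,5)
river: ρ → (5,7,-2)
river: ρ → (-2,9,1)
river: ρ → (1,9,-2)
river: ρ → (-2,7,5)
river: ρ → (5,3,-4)
river: ρ → (-4,5,4)
river: ρ → (4,3,-5)
ρ-cycle length = 14 (tail of 0 descent steps not counted)

14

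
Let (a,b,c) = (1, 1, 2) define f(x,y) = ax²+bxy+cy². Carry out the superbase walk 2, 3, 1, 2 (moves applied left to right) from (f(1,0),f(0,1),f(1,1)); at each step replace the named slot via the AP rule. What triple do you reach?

start (1,2,4) = (f(1,0),f(0,1),f(1,1))
replace slot 2: 2·(1+4) − 2 = 8 → (1,8,4)
replace slot 3: 2·(1+8) − 4 = 14 → (1,8,14)
replace slot 1: 2·(8+14) − 1 = 43 → (43,8,14)
replace slot 2: 2·(43+14) − 8 = 106 → (43,106,14)

43,106,14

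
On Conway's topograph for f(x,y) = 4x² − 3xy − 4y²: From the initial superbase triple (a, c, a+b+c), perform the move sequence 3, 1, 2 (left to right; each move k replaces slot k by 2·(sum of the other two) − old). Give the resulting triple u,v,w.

start (4,-4,-3) = (f(1,0),f(0,1),f(1,1))
replace slot 3: 2·(4+(-4)) − (-3) = 3 → (4,-4,3)
replace slot 1: 2·((-4)+3) − 4 = -6 → (-6,-4,3)
replace slot 2: 2·((-6)+3) − (-4) = -2 → (-6,-2,3)

-6,-2,3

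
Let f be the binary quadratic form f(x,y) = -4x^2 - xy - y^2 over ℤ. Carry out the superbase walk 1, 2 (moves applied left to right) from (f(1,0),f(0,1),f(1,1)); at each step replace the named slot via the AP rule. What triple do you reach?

start (-4,-1,-6) = (f(1,0),f(0,1),f(1,1))
replace slot 1: 2·((-1)+(-6)) − (-4) = -10 → (-10,-1,-6)
replace slot 2: 2·((-10)+(-6)) − (-1) = -31 → (-10,-31,-6)

-10,-31,-6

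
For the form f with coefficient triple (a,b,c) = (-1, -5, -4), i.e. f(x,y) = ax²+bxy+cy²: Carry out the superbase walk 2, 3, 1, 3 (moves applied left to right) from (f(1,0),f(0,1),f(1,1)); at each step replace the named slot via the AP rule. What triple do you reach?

start (-1,-4,-10) = (f(1,0),f(0,1),f(1,1))
replace slot 2: 2·((-1)+(-10)) − (-4) = -18 → (-1,-18,-10)
replace slot 3: 2·((-1)+(-18)) − (-10) = -28 → (-1,-18,-28)
replace slot 1: 2·((-18)+(-28)) − (-1) = -91 → (-91,-18,-28)
replace slot 3: 2·((-91)+(-18)) − (-28) = -190 → (-91,-18,-190)

-91,-18,-190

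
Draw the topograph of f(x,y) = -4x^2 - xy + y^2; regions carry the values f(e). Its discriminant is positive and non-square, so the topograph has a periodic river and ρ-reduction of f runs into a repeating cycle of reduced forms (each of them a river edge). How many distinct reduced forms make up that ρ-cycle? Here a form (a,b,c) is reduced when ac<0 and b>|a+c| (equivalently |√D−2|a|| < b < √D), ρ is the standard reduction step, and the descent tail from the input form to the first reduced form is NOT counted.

D = 17, ⌊√D⌋ = 4
descent: ρ → (1,3,-2)  [lands on river]
river: ρ → (-2,1,2)
river: ρ → (2,3,-1)
river: ρ → (-1,3,2)
river: ρ → (2,1,-2)
river: ρ → (-2,3,1)
ρ-cycle length = 6 (tail of 1 descent step not counted)

6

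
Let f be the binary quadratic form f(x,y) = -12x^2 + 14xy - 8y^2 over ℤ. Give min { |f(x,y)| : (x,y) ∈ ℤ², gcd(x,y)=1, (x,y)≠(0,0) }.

translate: b→10 (≡-14 mod 24), so (12,-14,8)→(12,10,6)
flip: (12,10,6)→(6,-10,12)
translate: b→2 (≡-10 mod 12), so (6,-10,12)→(6,2,8)
reduced (well bottom): (6,2,8) with a≤c, −a<b≤a
well minimum |f| = |-6| = 6 (negative-definite)

6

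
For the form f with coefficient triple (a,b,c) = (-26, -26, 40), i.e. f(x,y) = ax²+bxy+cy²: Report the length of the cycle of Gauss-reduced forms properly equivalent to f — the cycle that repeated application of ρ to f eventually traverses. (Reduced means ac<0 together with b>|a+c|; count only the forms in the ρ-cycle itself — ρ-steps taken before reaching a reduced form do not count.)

D = 4836, ⌊√D⌋ = 69
descent: ρ → (40,26,-26)  [lands on river]
river: ρ → (-26,26,40)
river: ρ → (40,54,-12)
river: ρ → (-12,66,10)
river: ρ → (10,54,-48)
river: ρ → (-48,42,16)
river: ρ → (16,54,-30)
river: ρ → (-30,66,4)
river: ρ → (4,62,-62)
river: ρ → (-62,62,4)
river: ρ → (4,66,-30)
river: ρ → (-30,54,16)
river: ρ → (16,42,-48)
river: ρ → (-48,54,10)
river: ρ → (10,66,-12)
river: ρ → (-12,54,40)
ρ-cycle length = 16 (tail of 1 descent step not counted)

16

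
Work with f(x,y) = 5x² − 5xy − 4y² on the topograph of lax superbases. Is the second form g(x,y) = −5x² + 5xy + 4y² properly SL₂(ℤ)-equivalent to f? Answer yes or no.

D₁ = 105, D₂ = 105
river cycle of f (length 6): (-4, 5, 5), (5, 5, -4), (-4, 3, 6), (6, 9, -1), (-1, 9, 6), (6, 3, -4)
river cycle of g (length 6): (4, 3, -6), (-6, 9, 1), (1, 9, -6), (-6, 3, 4), (4, 5, -5), (-5, 5, 4)
cycles differ ⇒ inequivalent

no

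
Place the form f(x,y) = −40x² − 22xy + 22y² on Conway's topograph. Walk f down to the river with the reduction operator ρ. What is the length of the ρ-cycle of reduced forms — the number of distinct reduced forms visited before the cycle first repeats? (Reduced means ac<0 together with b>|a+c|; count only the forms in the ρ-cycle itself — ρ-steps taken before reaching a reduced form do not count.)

D = 4004, ⌊√D⌋ = 63
descent: ρ → (22,22,-40)  [lands on river]
river: ρ → (-40,58,4)
river: ρ → (4,62,-10)
river: ρ → (-10,58,16)
river: ρ → (16,38,-40)
river: ρ → (-40,42,14)
river: ρ → (14,42,-40)
river: ρ → (-40,38,16)
river: ρ → (16,58,-10)
river: ρ → (-10,62,4)
river: ρ → (4,58,-40)
river: ρ → (-40,22,22)
ρ-cycle length = 12 (tail of 1 descent step not counted)

12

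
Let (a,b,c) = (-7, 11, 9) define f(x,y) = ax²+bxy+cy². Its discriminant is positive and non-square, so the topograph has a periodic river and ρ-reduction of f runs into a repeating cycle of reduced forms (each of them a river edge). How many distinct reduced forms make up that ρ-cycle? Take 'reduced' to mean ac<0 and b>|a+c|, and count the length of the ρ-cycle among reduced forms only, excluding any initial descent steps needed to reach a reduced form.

D = 373, ⌊√D⌋ = 19
river: ρ → (9,7,-9)
river: ρ → (-9,11,7)
river: ρ → (7,17,-3)
river: ρ → (-3,19,1)
river: ρ → (1,19,-3)
river: ρ → (-3,17,7)
river: ρ → (7,11,-9)
river: ρ → (-9,7,9)
river: ρ → (9,11,-7)
river: ρ → (-7,17,3)
river: ρ → (3,19,-1)
river: ρ → (-1,19,3)
river: ρ → (3,17,-7)
river: ρ → (-7,11,9)
ρ-cycle length = 14 (tail of 0 descent steps not counted)

14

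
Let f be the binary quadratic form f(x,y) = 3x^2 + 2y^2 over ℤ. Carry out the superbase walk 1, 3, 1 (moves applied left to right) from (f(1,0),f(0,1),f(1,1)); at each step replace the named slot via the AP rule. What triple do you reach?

start (3,2,5) = (f(1,0),f(0,1),f(1,1))
replace slot 1: 2·(2+5) − 3 = 11 → (11,2,5)
replace slot 3: 2·(11+2) − 5 = 21 → (11,2,21)
replace slot 1: 2·(2+21) − 11 = 35 → (35,2,21)

35,2,21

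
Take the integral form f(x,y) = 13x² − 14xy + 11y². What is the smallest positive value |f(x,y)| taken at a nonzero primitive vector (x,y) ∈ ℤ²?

translate: b→12 (≡-14 mod 26), so (13,-14,11)→(13,12,10)
flip: (13,12,10)→(10,-12,13)
translate: b→8 (≡-12 mod 20), so (10,-12,13)→(10,8,11)
reduced (well bottom): (10,8,11) with a≤c, −a<b≤a
well minimum = a = 10

10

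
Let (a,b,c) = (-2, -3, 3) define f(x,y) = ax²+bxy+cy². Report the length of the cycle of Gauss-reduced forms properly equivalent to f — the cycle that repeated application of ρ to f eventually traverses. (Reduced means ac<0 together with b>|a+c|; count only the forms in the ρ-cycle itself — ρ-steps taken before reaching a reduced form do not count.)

D = 33, ⌊√D⌋ = 5
descent: ρ → (3,3,-2)  [lands on river]
river: ρ → (-2,5,1)
river: ρ → (1,5,-2)
river: ρ → (-2,3,3)
ρ-cycle length = 4 (tail of 1 descent step not counted)

4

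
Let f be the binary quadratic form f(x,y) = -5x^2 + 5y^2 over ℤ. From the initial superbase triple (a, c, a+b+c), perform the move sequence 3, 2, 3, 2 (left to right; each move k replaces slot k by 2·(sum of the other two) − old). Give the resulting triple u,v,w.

start (-5,5,0) = (f(1,0),f(0,1),f(1,1))
replace slot 3: 2·((-5)+5) − 0 = 0 → (-5,5,0)
replace slot 2: 2·((-5)+0) − 5 = -15 → (-5,-15,0)
replace slot 3: 2·((-5)+(-15)) − 0 = -40 → (-5,-15,-40)
replace slot 2: 2·((-5)+(-40)) − (-15) = -75 → (-5,-75,-40)

-5,-75,-40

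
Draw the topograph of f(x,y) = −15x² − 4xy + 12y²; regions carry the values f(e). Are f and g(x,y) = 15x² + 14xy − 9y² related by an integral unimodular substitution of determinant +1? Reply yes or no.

D₁ = 736, D₂ = 736
river cycle of f (length 12): (12, 4, -15), (-15, 26, 1), (1, 26, -15), (-15, 4, 12), (12, 20, -7), (-7, 22, 9), (9, 14, -15), (-15, 16, 8), (8, 16, -15), (-15, 14, 9), … (2 more)
river cycle of g (length 12): (-9, 22, 7), (7, 20, -12), (-12, 4, 15), (15, 26, -1), (-1, 26, 15), (15, 4, -12), (-12, 20, 7), (7, 22, -9), (-9, 14, 15), (15, 16, -8), … (2 more)
cycles differ ⇒ inequivalent

no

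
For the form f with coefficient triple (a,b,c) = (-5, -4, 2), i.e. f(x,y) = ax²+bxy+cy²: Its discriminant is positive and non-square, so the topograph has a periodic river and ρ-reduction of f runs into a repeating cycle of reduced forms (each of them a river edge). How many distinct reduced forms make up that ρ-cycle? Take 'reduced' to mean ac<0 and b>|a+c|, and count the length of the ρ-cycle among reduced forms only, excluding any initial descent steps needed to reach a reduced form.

D = 56, ⌊√D⌋ = 7
descent: ρ → (2,4,-5)  [lands on river]
river: ρ → (-5,6,1)
river: ρ → (1,6,-5)
river: ρ → (-5,4,2)
ρ-cycle length = 4 (tail of 1 descent step not counted)

4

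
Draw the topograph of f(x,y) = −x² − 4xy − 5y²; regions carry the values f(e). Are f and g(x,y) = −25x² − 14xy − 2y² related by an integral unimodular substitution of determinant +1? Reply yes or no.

D₁ = -4, D₂ = -4
f is negative-definite; reduce −f:
−f: translate: b→0 (≡4 mod 2), so (1,4,5)→(1,0,1)
−f: reduced (well bottom): (1,0,1) with a≤c, −a<b≤a
flip sign back: reduced form of f is (-1,0,-1)
g is negative-definite; reduce −g:
−g: flip: (25,14,2)→(2,-14,25)
−g: translate: b→2 (≡-14 mod 4), so (2,-14,25)→(2,2,1)
−g: flip: (2,2,1)→(1,-2,2)
−g: translate: b→0 (≡-2 mod 2), so (1,-2,2)→(1,0,1)
−g: reduced (well bottom): (1,0,1) with a≤c, −a<b≤a
flip sign back: reduced form of g is (-1,0,-1)
reduced forms (-1, 0, -1) vs (-1, 0, -1) ⇒ equivalent

yes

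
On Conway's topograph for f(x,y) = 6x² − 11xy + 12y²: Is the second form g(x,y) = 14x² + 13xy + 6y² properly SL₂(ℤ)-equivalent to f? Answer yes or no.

D₁ = -167, D₂ = -167
f: translate: b→1 (≡-11 mod 12), so (6,-11,12)→(6,1,7)
f: reduced (well bottom): (6,1,7) with a≤c, −a<b≤a
g: flip: (14,13,6)→(6,-13,14)
g: translate: b→-1 (≡-13 mod 12), so (6,-13,14)→(6,-1,7)
g: reduced (well bottom): (6,-1,7) with a≤c, −a<b≤a
reduced forms (6, 1, 7) vs (6, -1, 7) ⇒ inequivalent

no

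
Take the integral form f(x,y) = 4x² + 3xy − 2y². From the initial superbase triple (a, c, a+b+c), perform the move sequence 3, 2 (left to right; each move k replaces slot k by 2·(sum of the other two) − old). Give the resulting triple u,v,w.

start (4,-2,5) = (f(1,0),f(0,1),f(1,1))
replace slot 3: 2·(4+(-2)) − 5 = -1 → (4,-2,-1)
replace slot 2: 2·(4+(-1)) − (-2) = 8 → (4,8,-1)

4,8,-1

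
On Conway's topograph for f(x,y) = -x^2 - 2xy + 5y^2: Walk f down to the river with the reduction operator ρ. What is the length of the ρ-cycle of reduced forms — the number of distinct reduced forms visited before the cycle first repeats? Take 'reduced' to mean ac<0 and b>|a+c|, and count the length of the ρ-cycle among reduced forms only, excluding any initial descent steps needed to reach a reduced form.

D = 24, ⌊√D⌋ = 4
descent: ρ → (5,2,-1)
descent: ρ → (-1,4,2)  [lands on river]
river: ρ → (2,4,-1)
ρ-cycle length = 2 (tail of 2 descent steps not counted)

2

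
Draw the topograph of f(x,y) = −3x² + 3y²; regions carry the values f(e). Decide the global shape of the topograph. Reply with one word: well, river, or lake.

D = b²−4ac = 0² − 4·(-3)·3 = 36
D = 6² is a perfect square ⇒ form factors over ℤ ⇒ lakes

lake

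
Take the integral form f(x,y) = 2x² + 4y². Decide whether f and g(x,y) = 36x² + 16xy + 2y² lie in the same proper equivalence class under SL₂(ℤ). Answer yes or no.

D₁ = -32, D₂ = -32
f: reduced (well bottom): (2,0,4) with a≤c, −a<b≤a
g: flip: (36,16,2)→(2,-16,36)
g: translate: b→0 (≡-16 mod 4), so (2,-16,36)→(2,0,4)
g: reduced (well bottom): (2,0,4) with a≤c, −a<b≤a
reduced forms (2, 0, 4) vs (2, 0, 4) ⇒ equivalent

yes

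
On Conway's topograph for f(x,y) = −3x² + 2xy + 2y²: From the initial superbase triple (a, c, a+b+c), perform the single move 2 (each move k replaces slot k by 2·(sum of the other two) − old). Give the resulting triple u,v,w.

start (-3,2,1) = (f(1,0),f(0,1),f(1,1))
replace slot 2: 2·((-3)+1) − 2 = -6 → (-3,-6,1)

-3,-6,1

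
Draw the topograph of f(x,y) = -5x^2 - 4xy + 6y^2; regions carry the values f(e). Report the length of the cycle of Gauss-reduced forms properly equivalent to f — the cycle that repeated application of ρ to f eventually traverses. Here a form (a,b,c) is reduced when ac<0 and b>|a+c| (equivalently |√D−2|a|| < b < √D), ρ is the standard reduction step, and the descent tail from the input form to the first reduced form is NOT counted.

D = 136, ⌊√D⌋ = 11
descent: ρ → (6,4,-5)  [lands on river]
river: ρ → (-5,6,5)
river: ρ → (5,4,-6)
river: ρ → (-6,8,3)
river: ρ → (3,10,-3)
river: ρ → (-3,8,6)
ρ-cycle length = 6 (tail of 1 descent step not counted)

6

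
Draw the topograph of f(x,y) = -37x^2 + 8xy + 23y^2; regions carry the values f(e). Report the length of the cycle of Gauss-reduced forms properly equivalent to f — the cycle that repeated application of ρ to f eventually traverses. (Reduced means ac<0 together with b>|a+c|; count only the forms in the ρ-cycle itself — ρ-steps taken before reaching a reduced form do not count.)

D = 3468, ⌊√D⌋ = 58
descent: ρ → (23,38,-22)  [lands on river]
river: ρ → (-22,50,11)
river: ρ → (11,38,-46)
river: ρ → (-46,54,3)
river: ρ → (3,54,-46)
river: ρ → (-46,38,11)
river: ρ → (11,50,-22)
river: ρ → (-22,38,23)
river: ρ → (23,54,-6)
river: ρ → (-6,54,23)
ρ-cycle length = 10 (tail of 1 descent step not counted)

10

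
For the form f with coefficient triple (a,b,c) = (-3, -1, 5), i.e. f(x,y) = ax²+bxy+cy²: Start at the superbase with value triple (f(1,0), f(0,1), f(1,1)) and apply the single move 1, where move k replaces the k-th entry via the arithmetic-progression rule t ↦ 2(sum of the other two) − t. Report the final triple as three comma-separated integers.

start (-3,5,1) = (f(1,0),f(0,1),f(1,1))
replace slot 1: 2·(5+1) − (-3) = 15 → (15,5,1)

15,5,1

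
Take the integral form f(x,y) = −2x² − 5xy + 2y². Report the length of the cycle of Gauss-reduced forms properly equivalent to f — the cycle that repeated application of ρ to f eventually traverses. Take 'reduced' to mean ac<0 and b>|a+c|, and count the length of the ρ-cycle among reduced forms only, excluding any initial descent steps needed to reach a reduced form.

D = 41, ⌊√D⌋ = 6
descent: ρ → (2,5,-2)  [lands on river]
river: ρ → (-2,3,4)
river: ρ → (4,5,-1)
river: ρ → (-1,5,4)
river: ρ → (4,3,-2)
river: ρ → (-2,5,2)
river: ρ → (2,3,-4)
river: ρ → (-4,5,1)
river: ρ → (1,5,-4)
river: ρ → (-4,3,2)
ρ-cycle length = 10 (tail of 1 descent step not counted)

10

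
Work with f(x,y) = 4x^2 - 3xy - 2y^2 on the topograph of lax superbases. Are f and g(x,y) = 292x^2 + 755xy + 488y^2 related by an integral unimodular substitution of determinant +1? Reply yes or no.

D₁ = 41, D₂ = 41
river cycle of f (length 10): (-2, 3, 4), (4, 5, -1), (-1, 5, 4), (4, 3, -2), (-2, 5, 2), (2, 3, -4), (-4, 5, 1), (1, 5, -4), (-4, 3, 2), (2, 5, -2)
river cycle of g (length 10): (4, 5, -1), (-1, 5, 4), (4, 3, -2), (-2, 5, 2), (2, 3, -4), (-4, 5, 1), (1, 5, -4), (-4, 3, 2), (2, 5, -2), (-2, 3, 4)
cycles coincide ⇒ equivalent

yes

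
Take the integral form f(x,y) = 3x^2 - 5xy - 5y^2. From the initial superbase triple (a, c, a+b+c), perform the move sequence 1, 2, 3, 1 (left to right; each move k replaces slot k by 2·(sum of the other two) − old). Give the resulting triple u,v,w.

start (3,-5,-7) = (f(1,0),f(0,1),f(1,1))
replace slot 1: 2·((-5)+(-7)) − 3 = -27 → (-27,-5,-7)
replace slot 2: 2·((-27)+(-7)) − (-5) = -63 → (-27,-63,-7)
replace slot 3: 2·((-27)+(-63)) − (-7) = -173 → (-27,-63,-173)
replace slot 1: 2·((-63)+(-173)) − (-27) = -445 → (-445,-63,-173)

-445,-63,-173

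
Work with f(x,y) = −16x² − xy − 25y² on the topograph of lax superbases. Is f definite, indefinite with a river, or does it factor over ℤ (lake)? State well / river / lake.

D = b²−4ac = (-1)² − 4·(-16)·(-25) = -1599
D < 0 ⇒ definite ⇒ every region one sign ⇒ single well

well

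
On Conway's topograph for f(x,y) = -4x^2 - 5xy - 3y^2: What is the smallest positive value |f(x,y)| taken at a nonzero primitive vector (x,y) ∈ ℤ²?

translate: b→-3 (≡5 mod 8), so (4,5,3)→(4,-3,2)
flip: (4,-3,2)→(2,3,4)
translate: b→-1 (≡3 mod 4), so (2,3,4)→(2,-1,3)
reduced (well bottom): (2,-1,3) with a≤c, −a<b≤a
well minimum |f| = |-2| = 2 (negative-definite)

2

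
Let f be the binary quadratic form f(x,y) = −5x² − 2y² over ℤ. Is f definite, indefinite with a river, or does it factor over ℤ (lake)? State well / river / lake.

D = b²−4ac = 0² − 4·(-5)·(-2) = -40
D < 0 ⇒ definite ⇒ every region one sign ⇒ single well

well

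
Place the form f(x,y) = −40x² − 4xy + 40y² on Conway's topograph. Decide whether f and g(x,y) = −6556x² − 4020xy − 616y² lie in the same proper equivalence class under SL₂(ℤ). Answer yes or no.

D₁ = 6416, D₂ = 6416
river cycle of f (length 6): (40, 4, -40), (-40, 76, 4), (4, 76, -40), (-40, 4, 40), (40, 76, -4), (-4, 76, 40)
river cycle of g (length 6): (-40, 76, 4), (4, 76, -40), (-40, 4, 40), (40, 76, -4), (-4, 76, 40), (40, 4, -40)
cycles coincide ⇒ equivalent

yes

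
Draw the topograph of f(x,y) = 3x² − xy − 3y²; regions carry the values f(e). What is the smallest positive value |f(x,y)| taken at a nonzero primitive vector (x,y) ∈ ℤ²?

descent: ρ → (-3,1,3)  [lands on river]
river: ρ → (3,5,-1)
river: ρ → (-1,5,3)
river: ρ → (3,1,-3)
river: ρ → (-3,5,1)
river: ρ → (1,5,-3)
closes: descent 1, river 6
min |a| on river = 1

1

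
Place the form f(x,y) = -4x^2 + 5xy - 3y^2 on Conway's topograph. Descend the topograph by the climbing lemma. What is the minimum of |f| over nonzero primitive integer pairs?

translate: b→3 (≡-5 mod 8), so (4,-5,3)→(4,3,2)
flip: (4,3,2)→(2,-3,4)
translate: b→1 (≡-3 mod 4), so (2,-3,4)→(2,1,3)
reduced (well bottom): (2,1,3) with a≤c, −a<b≤a
well minimum |f| = |-2| = 2 (negative-definite)

2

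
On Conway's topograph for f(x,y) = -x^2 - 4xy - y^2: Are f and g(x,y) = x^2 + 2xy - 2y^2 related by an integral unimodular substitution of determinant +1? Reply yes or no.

D₁ = 12, D₂ = 12
river cycle of f (length 2): (-1, 2, 2), (2, 2, -1)
river cycle of g (length 2): (-2, 2, 1), (1, 2, -2)
cycles differ ⇒ inequivalent

no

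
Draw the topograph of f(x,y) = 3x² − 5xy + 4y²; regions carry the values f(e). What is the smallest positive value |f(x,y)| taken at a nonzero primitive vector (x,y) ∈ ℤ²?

translate: b→1 (≡-5 mod 6), so (3,-5,4)→(3,1,2)
flip: (3,1,2)→(2,-1,3)
reduced (well bottom): (2,-1,3) with a≤c, −a<b≤a
well minimum = a = 2

2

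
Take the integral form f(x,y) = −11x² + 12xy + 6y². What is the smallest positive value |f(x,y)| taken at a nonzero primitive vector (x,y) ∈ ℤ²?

river: ρ → (6,12,-11)
river: ρ → (-11,10,7)
river: ρ → (7,18,-3)
river: ρ → (-3,18,7)
river: ρ → (7,10,-11)
river: ρ → (-11,12,6)
closes: descent 0, river 6
min |a| on river = 3

3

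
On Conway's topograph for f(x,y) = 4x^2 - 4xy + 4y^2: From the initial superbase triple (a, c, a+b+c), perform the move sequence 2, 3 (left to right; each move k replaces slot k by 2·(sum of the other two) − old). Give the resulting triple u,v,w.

start (4,4,4) = (f(1,0),f(0,1),f(1,1))
replace slot 2: 2·(4+4) − 4 = 12 → (4,12,4)
replace slot 3: 2·(4+12) − 4 = 28 → (4,12,28)

4,12,28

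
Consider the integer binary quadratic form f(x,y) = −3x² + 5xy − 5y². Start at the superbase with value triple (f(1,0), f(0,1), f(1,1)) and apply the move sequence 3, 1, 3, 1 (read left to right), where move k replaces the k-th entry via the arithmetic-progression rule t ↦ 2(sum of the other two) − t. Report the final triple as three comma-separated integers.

start (-3,-5,-3) = (f(1,0),f(0,1),f(1,1))
replace slot 3: 2·((-3)+(-5)) − (-3) = -13 → (-3,-5,-13)
replace slot 1: 2·((-5)+(-13)) − (-3) = -33 → (-33,-5,-13)
replace slot 3: 2·((-33)+(-5)) − (-13) = -63 → (-33,-5,-63)
replace slot 1: 2·((-5)+(-63)) − (-33) = -103 → (-103,-5,-63)

-103,-5,-63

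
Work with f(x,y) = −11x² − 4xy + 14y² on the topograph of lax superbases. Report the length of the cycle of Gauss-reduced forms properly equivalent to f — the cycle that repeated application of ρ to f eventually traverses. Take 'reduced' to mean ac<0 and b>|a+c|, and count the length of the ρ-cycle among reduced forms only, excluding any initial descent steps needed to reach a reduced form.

D = 632, ⌊√D⌋ = 25
descent: ρ → (14,4,-11)  [lands on river]
river: ρ → (-11,18,7)
river: ρ → (7,24,-2)
river: ρ → (-2,24,7)
river: ρ → (7,18,-11)
river: ρ → (-11,4,14)
river: ρ → (14,24,-1)
river: ρ → (-1,24,14)
ρ-cycle length = 8 (tail of 1 descent step not counted)

8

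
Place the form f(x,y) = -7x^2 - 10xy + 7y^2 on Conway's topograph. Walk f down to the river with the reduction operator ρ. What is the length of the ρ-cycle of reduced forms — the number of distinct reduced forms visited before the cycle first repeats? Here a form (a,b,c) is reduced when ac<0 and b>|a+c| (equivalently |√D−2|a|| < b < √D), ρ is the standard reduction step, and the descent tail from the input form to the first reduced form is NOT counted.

D = 296, ⌊√D⌋ = 17
descent: ρ → (7,10,-7)  [lands on river]
river: ρ → (-7,4,10)
river: ρ → (10,16,-1)
river: ρ → (-1,16,10)
river: ρ → (10,4,-7)
river: ρ → (-7,10,7)
river: ρ → (7,4,-10)
river: ρ → (-10,16,1)
river: ρ → (1,16,-10)
river: ρ → (-10,4,7)
ρ-cycle length = 10 (tail of 1 descent step not counted)

10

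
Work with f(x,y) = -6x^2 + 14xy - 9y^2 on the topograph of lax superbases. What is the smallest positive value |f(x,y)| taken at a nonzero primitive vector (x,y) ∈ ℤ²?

translate: b→-2 (≡-14 mod 12), so (6,-14,9)→(6,-2,1)
flip: (6,-2,1)→(1,2,6)
translate: b→0 (≡2 mod 2), so (1,2,6)→(1,0,5)
reduced (well bottom): (1,0,5) with a≤c, −a<b≤a
well minimum |f| = |-1| = 1 (negative-definite)

1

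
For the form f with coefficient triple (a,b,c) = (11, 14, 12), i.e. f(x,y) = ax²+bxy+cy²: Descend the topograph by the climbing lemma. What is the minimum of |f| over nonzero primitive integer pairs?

translate: b→-8 (≡14 mod 22), so (11,14,12)→(11,-8,9)
flip: (11,-8,9)→(9,8,11)
reduced (well bottom): (9,8,11) with a≤c, −a<b≤a
well minimum = a = 9

9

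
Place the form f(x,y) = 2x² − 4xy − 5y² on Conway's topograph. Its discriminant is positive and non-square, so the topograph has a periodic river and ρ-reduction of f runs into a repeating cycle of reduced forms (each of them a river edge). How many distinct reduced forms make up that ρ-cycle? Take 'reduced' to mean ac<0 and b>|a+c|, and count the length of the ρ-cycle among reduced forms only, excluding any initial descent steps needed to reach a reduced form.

D = 56, ⌊√D⌋ = 7
descent: ρ → (-5,4,2)  [lands on river]
river: ρ → (2,4,-5)
river: ρ → (-5,6,1)
river: ρ → (1,6,-5)
ρ-cycle length = 4 (tail of 1 descent step not counted)

4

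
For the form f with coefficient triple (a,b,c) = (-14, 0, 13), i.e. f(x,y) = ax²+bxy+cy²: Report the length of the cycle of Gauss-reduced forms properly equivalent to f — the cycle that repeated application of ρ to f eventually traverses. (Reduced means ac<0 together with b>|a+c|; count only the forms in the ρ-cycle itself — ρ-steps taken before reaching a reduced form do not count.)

D = 728, ⌊√D⌋ = 26
descent: ρ → (13,26,-1)  [lands on river]
river: ρ → (-1,26,13)
ρ-cycle length = 2 (tail of 1 descent step not counted)

2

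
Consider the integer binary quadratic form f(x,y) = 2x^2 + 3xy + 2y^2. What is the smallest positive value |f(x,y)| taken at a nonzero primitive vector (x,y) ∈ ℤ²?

translate: b→-1 (≡3 mod 4), so (2,3,2)→(2,-1,1)
flip: (2,-1,1)→(1,1,2)
reduced (well bottom): (1,1,2) with a≤c, −a<b≤a
well minimum = a = 1

1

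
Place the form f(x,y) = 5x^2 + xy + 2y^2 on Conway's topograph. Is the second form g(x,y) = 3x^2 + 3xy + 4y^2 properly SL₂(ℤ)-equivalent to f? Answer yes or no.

D₁ = -39, D₂ = -39
f: flip: (5,1,2)→(2,-1,5)
f: reduced (well bottom): (2,-1,5) with a≤c, −a<b≤a
g: reduced (well bottom): (3,3,4) with a≤c, −a<b≤a
reduced forms (2, -1, 5) vs (3, 3, 4) ⇒ inequivalent

no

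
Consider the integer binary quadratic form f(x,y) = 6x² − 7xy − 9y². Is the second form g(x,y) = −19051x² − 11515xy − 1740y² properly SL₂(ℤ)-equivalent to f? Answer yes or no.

D₁ = 265, D₂ = 265
river cycle of f (length 22): (-9, 7, 6), (6, 5, -10), (-10, 15, 1), (1, 15, -10), (-10, 5, 6), (6, 7, -9), (-9, 11, 4), (4, 13, -6), (-6, 11, 6), (6, 13, -4), … (12 more)
river cycle of g (length 22): (-9, 7, 6), (6, 5, -10), (-10, 15, 1), (1, 15, -10), (-10, 5, 6), (6, 7, -9), (-9, 11, 4), (4, 13, -6), (-6, 11, 6), (6, 13, -4), … (12 more)
cycles coincide ⇒ equivalent

yes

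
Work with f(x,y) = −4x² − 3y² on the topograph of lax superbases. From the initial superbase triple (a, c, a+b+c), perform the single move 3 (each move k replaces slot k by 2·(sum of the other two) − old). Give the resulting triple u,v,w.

start (-4,-3,-7) = (f(1,0),f(0,1),f(1,1))
replace slot 3: 2·((-4)+(-3)) − (-7) = -7 → (-4,-3,-7)

-4,-3,-7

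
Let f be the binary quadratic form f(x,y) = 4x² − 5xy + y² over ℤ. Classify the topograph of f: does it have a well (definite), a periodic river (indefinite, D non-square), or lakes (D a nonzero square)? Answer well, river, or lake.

D = b²−4ac = (-5)² − 4·4·1 = 9
D = 3² is a perfect square ⇒ form factors over ℤ ⇒ lakes

lake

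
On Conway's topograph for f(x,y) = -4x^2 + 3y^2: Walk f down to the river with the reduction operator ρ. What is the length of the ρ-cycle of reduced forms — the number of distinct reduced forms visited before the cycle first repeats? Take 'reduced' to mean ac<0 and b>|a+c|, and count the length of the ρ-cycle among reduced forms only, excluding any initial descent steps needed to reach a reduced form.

D = 48, ⌊√D⌋ = 6
descent: ρ → (3,6,-1)  [lands on river]
river: ρ → (-1,6,3)
ρ-cycle length = 2 (tail of 1 descent step not counted)

2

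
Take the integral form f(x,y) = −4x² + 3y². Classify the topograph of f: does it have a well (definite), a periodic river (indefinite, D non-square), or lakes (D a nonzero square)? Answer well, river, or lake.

D = b²−4ac = 0² − 4·(-4)·3 = 48
D > 0 non-square ⇒ indefinite ⇒ periodic river

river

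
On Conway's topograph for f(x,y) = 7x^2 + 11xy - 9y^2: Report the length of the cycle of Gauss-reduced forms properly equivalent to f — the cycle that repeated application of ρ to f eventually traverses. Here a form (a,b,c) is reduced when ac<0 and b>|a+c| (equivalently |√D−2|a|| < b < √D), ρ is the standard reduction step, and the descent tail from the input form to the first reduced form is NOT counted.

D = 373, ⌊√D⌋ = 19
river: ρ → (-9,7,9)
river: ρ → (9,11,-7)
river: ρ → (-7,17,3)
river: ρ → (3,19,-1)
river: ρ → (-1,19,3)
river: ρ → (3,17,-7)
river: ρ → (-7,11,9)
river: ρ → (9,7,-9)
river: ρ → (-9,11,7)
river: ρ → (7,17,-3)
river: ρ → (-3,19,1)
river: ρ → (1,19,-3)
river: ρ → (-3,17,7)
river: ρ → (7,11,-9)
ρ-cycle length = 14 (tail of 0 descent steps not counted)

14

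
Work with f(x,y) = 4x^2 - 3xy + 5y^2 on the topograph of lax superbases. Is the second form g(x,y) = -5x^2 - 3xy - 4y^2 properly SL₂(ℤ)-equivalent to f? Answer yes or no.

D₁ = -71, D₂ = -71
f: reduced (well bottom): (4,-3,5) with a≤c, −a<b≤a
g is negative-definite; reduce −g:
−g: flip: (5,3,4)→(4,-3,5)
−g: reduced (well bottom): (4,-3,5) with a≤c, −a<b≤a
flip sign back: reduced form of g is (-4,3,-5)
reduced forms (4, -3, 5) vs (-4, 3, -5) ⇒ inequivalent

no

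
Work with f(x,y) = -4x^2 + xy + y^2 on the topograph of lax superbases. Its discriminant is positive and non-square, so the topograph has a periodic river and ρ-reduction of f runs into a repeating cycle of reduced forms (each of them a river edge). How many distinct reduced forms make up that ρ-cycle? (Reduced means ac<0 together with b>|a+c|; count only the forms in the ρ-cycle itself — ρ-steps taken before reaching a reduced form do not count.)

D = 17, ⌊√D⌋ = 4
descent: ρ → (1,3,-2)  [lands on river]
river: ρ → (-2,1,2)
river: ρ → (2,3,-1)
river: ρ → (-1,3,2)
river: ρ → (2,1,-2)
river: ρ → (-2,3,1)
ρ-cycle length = 6 (tail of 1 descent step not counted)

6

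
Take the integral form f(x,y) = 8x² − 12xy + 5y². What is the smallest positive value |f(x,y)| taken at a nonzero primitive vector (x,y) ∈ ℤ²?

translate: b→4 (≡-12 mod 16), so (8,-12,5)→(8,4,1)
flip: (8,4,1)→(1,-4,8)
translate: b→0 (≡-4 mod 2), so (1,-4,8)→(1,0,4)
reduced (well bottom): (1,0,4) with a≤c, −a<b≤a
well minimum = a = 1

1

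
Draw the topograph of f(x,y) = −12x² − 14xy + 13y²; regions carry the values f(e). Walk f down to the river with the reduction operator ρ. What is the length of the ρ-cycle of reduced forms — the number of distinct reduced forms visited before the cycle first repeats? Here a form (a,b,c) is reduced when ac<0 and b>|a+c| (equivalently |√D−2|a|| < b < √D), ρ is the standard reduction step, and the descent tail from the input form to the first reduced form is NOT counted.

D = 820, ⌊√D⌋ = 28
descent: ρ → (13,14,-12)  [lands on river]
river: ρ → (-12,10,15)
river: ρ → (15,20,-7)
river: ρ → (-7,22,12)
river: ρ → (12,26,-3)
river: ρ → (-3,28,3)
river: ρ → (3,26,-12)
river: ρ → (-12,22,7)
river: ρ → (7,20,-15)
river: ρ → (-15,10,12)
river: ρ → (12,14,-13)
river: ρ → (-13,12,13)
ρ-cycle length = 12 (tail of 1 descent step not counted)

12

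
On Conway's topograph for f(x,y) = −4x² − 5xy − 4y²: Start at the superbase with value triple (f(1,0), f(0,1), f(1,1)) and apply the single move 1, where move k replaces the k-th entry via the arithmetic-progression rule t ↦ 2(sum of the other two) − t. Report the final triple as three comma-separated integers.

start (-4,-4,-13) = (f(1,0),f(0,1),f(1,1))
replace slot 1: 2·((-4)+(-13)) − (-4) = -30 → (-30,-4,-13)

-30,-4,-13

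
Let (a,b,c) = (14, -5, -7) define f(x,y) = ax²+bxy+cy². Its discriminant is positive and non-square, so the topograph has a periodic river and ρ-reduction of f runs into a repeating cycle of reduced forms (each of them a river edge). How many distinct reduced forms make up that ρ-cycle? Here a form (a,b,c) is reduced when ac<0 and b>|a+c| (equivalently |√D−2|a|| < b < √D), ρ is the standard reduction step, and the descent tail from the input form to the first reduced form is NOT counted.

D = 417, ⌊√D⌋ = 20
descent: ρ → (-7,19,2)  [lands on river]
river: ρ → (2,17,-16)
river: ρ → (-16,15,3)
river: ρ → (3,15,-16)
river: ρ → (-16,17,2)
river: ρ → (2,19,-7)
river: ρ → (-7,9,12)
river: ρ → (12,15,-4)
river: ρ → (-4,17,8)
river: ρ → (8,15,-6)
river: ρ → (-6,9,14)
river: ρ → (14,19,-1)
river: ρ → (-1,19,14)
river: ρ → (14,9,-6)
river: ρ → (-6,15,8)
river: ρ → (8,17,-4)
river: ρ → (-4,15,12)
river: ρ → (12,9,-7)
ρ-cycle length = 18 (tail of 1 descent step not counted)

18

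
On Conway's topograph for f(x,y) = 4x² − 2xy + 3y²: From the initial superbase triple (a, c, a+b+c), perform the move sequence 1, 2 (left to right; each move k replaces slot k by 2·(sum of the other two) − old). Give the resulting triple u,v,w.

start (4,3,5) = (f(1,0),f(0,1),f(1,1))
replace slot 1: 2·(3+5) − 4 = 12 → (12,3,5)
replace slot 2: 2·(12+5) − 3 = 31 → (12,31,5)

12,31,5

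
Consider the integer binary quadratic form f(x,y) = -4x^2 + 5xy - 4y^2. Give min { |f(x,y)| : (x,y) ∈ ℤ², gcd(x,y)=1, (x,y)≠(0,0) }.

translate: b→3 (≡-5 mod 8), so (4,-5,4)→(4,3,3)
flip: (4,3,3)→(3,-3,4)
translate: b→3 (≡-3 mod 6), so (3,-3,4)→(3,3,4)
reduced (well bottom): (3,3,4) with a≤c, −a<b≤a
well minimum |f| = |-3| = 3 (negative-definite)

3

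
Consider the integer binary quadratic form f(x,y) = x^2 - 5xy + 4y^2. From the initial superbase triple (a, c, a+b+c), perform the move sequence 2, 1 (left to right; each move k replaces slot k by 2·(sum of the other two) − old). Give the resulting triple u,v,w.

start (1,4,0) = (f(1,0),f(0,1),f(1,1))
replace slot 2: 2·(1+0) − 4 = -2 → (1,-2,0)
replace slot 1: 2·((-2)+0) − 1 = -5 → (-5,-2,0)

-5,-2,0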